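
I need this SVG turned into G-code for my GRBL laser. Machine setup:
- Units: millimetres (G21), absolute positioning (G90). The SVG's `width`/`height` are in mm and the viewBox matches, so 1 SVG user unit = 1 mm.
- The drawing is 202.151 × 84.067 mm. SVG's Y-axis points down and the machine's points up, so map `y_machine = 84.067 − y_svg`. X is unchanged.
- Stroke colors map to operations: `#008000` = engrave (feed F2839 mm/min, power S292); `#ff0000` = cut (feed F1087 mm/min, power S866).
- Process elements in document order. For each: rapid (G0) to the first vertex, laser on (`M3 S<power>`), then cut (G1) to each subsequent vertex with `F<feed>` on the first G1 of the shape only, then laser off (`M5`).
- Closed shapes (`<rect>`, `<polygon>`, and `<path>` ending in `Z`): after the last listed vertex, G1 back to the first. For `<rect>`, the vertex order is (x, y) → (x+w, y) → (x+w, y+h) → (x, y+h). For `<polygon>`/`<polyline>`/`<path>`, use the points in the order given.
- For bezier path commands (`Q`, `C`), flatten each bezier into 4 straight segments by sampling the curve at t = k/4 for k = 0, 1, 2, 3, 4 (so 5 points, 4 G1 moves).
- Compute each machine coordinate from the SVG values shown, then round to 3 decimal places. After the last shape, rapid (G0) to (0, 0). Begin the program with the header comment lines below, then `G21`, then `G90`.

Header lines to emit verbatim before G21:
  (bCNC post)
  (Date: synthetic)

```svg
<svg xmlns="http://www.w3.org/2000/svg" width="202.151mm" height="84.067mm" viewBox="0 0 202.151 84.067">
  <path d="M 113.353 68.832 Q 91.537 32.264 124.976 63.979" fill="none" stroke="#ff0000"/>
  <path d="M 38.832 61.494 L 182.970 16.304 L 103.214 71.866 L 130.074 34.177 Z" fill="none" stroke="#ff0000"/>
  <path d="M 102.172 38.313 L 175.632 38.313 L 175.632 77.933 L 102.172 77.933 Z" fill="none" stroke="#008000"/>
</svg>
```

(bCNC post)
(Date: synthetic)
G21
G90
G0 X113.353 Y15.235
M3 S866
G1 X105.898 Y29.251 F1087
G1 X105.351 Y34.732
G1 X111.710 Y31.678
G1 X124.976 Y20.088
M5
G0 X38.832 Y22.573
M3 S866
G1 X182.970 Y67.763 F1087
G1 X103.214 Y12.201
G1 X130.074 Y49.890
G1 X38.832 Y22.573
M5
G0 X102.172 Y45.754
M3 S292
G1 X175.632 Y45.754 F2839
G1 X175.632 Y6.134
G1 X102.172 Y6.134
G1 X102.172 Y45.754
M5
G0 X0.000 Y0.000

1 u = 1 mm; y_m = 84.067 − y.

[1] `<path>` quadratic bezier, #ff0000→cut S866 F1087: (113.353,15.235) → (105.898,29.251) → (105.351,34.732) → (111.710,31.678) → (124.976,20.088)

[2] `<path>` closed polygon, #ff0000→cut S866 F1087: (38.832,22.573) → (182.970,67.763) → (103.214,12.201) → (130.074,49.890) → (38.832,22.573) (closed)

[3] `<path>` rectangle, #008000→engrave S292 F2839: (102.172,45.754) → (175.632,45.754) → (175.632,6.134) → (102.172,6.134) → (102.172,45.754) (closed)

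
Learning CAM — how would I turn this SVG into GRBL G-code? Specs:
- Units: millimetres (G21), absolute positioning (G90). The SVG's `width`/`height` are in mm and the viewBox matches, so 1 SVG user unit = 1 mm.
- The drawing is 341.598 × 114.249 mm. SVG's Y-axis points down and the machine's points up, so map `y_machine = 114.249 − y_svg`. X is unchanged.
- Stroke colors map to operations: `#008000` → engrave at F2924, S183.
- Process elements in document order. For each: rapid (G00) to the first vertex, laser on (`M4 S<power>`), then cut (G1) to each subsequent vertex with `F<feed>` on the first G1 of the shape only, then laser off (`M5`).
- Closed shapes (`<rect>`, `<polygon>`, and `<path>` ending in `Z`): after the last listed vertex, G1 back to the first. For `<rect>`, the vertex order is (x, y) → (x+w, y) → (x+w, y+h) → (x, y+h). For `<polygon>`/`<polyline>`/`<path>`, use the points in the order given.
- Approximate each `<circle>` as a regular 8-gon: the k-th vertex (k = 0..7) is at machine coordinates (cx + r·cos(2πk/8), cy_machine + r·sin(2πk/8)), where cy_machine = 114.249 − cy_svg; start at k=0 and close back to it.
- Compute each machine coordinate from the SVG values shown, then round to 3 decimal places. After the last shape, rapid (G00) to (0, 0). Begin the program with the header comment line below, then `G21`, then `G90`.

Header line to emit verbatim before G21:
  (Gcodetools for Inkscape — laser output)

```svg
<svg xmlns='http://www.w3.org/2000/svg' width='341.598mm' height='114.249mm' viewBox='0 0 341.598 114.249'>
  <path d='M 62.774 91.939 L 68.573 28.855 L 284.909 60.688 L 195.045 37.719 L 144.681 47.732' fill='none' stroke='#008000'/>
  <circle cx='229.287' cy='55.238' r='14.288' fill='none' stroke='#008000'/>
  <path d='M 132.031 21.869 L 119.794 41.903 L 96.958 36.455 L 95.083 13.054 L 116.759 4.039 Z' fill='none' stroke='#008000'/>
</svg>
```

viewBox `0 0 341.598 114.249` with mm width/height → 1 unit = 1 mm. Flip: y_m = 114.249 − y_svg.

**Shape 1** — `<path>` open polyline, stroke `#008000` → engrave (S183, F2924). Machine vertices: (62.774,22.310) → (68.573,85.394) → (284.909,53.561) → (195.045,76.530) → (144.681,66.517). Open path.

**Shape 2** — `<circle>` circle, stroke `#008000` → engrave (S183, F2924). Machine vertices: (243.575,59.011) → (239.390,69.114) → (229.287,73.299) → (219.184,69.114) → (214.999,59.011) → (219.184,48.908) → (229.287,44.723) → (239.390,48.908) → (243.575,59.011). Closed: final G1 returns to the first vertex.

**Shape 3** — `<path>` regular polygon, stroke `#008000` → engrave (S183, F2924). Machine vertices: (132.031,92.380) → (119.794,72.346) → (96.958,77.794) → (95.083,101.195) → (116.759,110.210) → (132.031,92.380). Closed: final G1 returns to the first vertex.

(Gcodetools for Inkscape — laser output)
G21
G90
G00 X62.774 Y22.310
M4 S183
G1 X68.573 Y85.394 F2924
G1 X284.909 Y53.561
G1 X195.045 Y76.530
G1 X144.681 Y66.517
M5
G00 X243.575 Y59.011
M4 S183
G1 X239.390 Y69.114 F2924
G1 X229.287 Y73.299
G1 X219.184 Y69.114
G1 X214.999 Y59.011
G1 X219.184 Y48.908
G1 X229.287 Y44.723
G1 X239.390 Y48.908
G1 X243.575 Y59.011
M5
G00 X132.031 Y92.380
M4 S183
G1 X119.794 Y72.346 F2924
G1 X96.958 Y77.794
G1 X95.083 Y101.195
G1 X116.759 Y110.210
G1 X132.031 Y92.380
M5
G00 X0.000 Y0.000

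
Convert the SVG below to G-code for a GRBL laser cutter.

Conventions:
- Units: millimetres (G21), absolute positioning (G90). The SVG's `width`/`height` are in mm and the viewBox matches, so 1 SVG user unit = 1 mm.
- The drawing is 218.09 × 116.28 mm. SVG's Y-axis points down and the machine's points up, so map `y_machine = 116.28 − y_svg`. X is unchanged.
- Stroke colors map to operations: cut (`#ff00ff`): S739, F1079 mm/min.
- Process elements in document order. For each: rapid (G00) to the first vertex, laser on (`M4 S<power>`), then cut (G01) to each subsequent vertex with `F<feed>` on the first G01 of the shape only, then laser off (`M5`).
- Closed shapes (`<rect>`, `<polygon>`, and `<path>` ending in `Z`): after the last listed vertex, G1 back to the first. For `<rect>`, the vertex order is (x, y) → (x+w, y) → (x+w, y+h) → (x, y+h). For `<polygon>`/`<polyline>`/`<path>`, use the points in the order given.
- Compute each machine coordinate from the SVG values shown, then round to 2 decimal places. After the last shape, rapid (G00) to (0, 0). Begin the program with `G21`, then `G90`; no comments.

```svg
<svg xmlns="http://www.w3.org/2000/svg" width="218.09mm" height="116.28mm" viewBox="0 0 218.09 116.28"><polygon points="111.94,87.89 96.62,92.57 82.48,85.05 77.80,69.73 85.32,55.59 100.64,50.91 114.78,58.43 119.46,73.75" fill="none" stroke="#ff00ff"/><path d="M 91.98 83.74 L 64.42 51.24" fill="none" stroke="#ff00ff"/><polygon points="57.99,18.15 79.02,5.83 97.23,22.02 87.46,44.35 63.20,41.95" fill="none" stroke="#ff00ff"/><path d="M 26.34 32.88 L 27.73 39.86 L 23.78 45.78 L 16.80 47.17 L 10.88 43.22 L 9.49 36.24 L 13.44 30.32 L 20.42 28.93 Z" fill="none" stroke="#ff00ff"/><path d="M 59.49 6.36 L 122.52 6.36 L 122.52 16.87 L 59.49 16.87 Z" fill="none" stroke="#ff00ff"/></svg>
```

viewBox `0 0 218.09 116.28` with mm width/height → 1 unit = 1 mm. Flip: y_m = 116.28 − y_svg.

**Shape 1** — `<polygon>` regular polygon, stroke `#ff00ff` → cut (S739, F1079). Machine vertices: (111.94,28.39) → (96.62,23.71) → (82.48,31.23) → (77.80,46.55) → (85.32,60.69) → (100.64,65.37) → (114.78,57.85) → (119.46,42.53) → (111.94,28.39). Closed: final G1 returns to the first vertex.

**Shape 2** — `<path>` line segment, stroke `#ff00ff` → cut (S739, F1079). Machine vertices: (91.98,32.54) → (64.42,65.04). Open path.

**Shape 3** — `<polygon>` regular polygon, stroke `#ff00ff` → cut (S739, F1079). Machine vertices: (57.99,98.13) → (79.02,110.45) → (97.23,94.26) → (87.46,71.93) → (63.20,74.33) → (57.99,98.13). Closed: final G1 returns to the first vertex.

**Shape 4** — `<path>` regular polygon, stroke `#ff00ff` → cut (S739, F1079). Machine vertices: (26.34,83.40) → (27.73,76.42) → (23.78,70.50) → (16.80,69.11) → (10.88,73.06) → (9.49,80.04) → (13.44,85.96) → (20.42,87.35) → (26.34,83.40). Closed: final G1 returns to the first vertex.

**Shape 5** — `<path>` rectangle, stroke `#ff00ff` → cut (S739, F1079). Machine vertices: (59.49,109.92) → (122.52,109.92) → (122.52,99.41) → (59.49,99.41) → (59.49,109.92). Closed: final G1 returns to the first vertex.

G21
G90
G00 X111.94 Y28.39
M4 S739
G01 X96.62 Y23.71 F1079
G01 X82.48 Y31.23
G01 X77.80 Y46.55
G01 X85.32 Y60.69
G01 X100.64 Y65.37
G01 X114.78 Y57.85
G01 X119.46 Y42.53
G01 X111.94 Y28.39
M5
G00 X91.98 Y32.54
M4 S739
G01 X64.42 Y65.04 F1079
M5
G00 X57.99 Y98.13
M4 S739
G01 X79.02 Y110.45 F1079
G01 X97.23 Y94.26
G01 X87.46 Y71.93
G01 X63.20 Y74.33
G01 X57.99 Y98.13
M5
G00 X26.34 Y83.40
M4 S739
G01 X27.73 Y76.42 F1079
G01 X23.78 Y70.50
G01 X16.80 Y69.11
G01 X10.88 Y73.06
G01 X9.49 Y80.04
G01 X13.44 Y85.96
G01 X20.42 Y87.35
G01 X26.34 Y83.40
M5
G00 X59.49 Y109.92
M4 S739
G01 X122.52 Y109.92 F1079
G01 X122.52 Y99.41
G01 X59.49 Y99.41
G01 X59.49 Y109.92
M5
G00 X0.00 Y0.00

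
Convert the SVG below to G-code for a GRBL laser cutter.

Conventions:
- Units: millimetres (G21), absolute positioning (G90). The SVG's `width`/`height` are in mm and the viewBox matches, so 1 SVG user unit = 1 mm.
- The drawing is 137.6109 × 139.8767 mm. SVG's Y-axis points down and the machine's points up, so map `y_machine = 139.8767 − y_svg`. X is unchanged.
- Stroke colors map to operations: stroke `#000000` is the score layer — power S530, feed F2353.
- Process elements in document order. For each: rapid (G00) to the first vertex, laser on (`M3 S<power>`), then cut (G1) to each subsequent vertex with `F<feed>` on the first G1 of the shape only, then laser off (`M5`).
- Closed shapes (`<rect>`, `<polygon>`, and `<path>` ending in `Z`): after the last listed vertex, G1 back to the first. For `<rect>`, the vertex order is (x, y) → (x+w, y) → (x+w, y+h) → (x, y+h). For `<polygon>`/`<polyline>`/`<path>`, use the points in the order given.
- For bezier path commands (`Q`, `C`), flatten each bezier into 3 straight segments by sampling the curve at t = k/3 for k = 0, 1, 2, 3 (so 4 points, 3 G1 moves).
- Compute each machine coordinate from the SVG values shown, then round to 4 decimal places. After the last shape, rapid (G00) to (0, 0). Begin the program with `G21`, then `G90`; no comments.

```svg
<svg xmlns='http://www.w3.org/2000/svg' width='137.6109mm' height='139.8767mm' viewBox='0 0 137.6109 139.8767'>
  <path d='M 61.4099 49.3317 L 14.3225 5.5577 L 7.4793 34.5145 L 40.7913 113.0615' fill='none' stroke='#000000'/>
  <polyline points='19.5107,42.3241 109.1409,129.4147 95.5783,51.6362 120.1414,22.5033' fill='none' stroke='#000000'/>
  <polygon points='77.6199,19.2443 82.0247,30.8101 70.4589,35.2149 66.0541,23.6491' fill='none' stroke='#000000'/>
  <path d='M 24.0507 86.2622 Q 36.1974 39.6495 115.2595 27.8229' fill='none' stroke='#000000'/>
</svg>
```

Since the viewBox matches the mm dimensions, user units are millimetres directly. The only transform is the Y-flip y_m = 139.8767 − y_svg.

Shape 1 is a open polyline drawn with `<path>`. Its stroke #000000 means score at S530, F2353. After flipping Y the toolpath is (61.4099,90.5450) → (14.3225,134.3190) → (7.4793,105.3622) → (40.7913,26.8152).

Shape 2 is a open polyline drawn with `<polyline>`. Its stroke #000000 means score at S530, F2353. After flipping Y the toolpath is (19.5107,97.5526) → (109.1409,10.4620) → (95.5783,88.2405) → (120.1414,117.3734).

Shape 3 is a regular polygon drawn with `<polygon>`. Its stroke #000000 means score at S530, F2353. After flipping Y the toolpath is (77.6199,120.6324) → (82.0247,109.0666) → (70.4589,104.6618) → (66.0541,116.2276) → (77.6199,120.6324), returning to the start.

Shape 4 is a quadratic bezier drawn with `<path>`. Its stroke #000000 means score at S530, F2353. After flipping Y the toolpath is (24.0507,53.6145) → (39.5835,80.8245) → (69.9865,100.3043) → (115.2595,112.0538).

G21
G90
G00 X61.4099 Y90.5450
M3 S530
G1 X14.3225 Y134.3190 F2353
G1 X7.4793 Y105.3622
G1 X40.7913 Y26.8152
M5
G00 X19.5107 Y97.5526
M3 S530
G1 X109.1409 Y10.4620 F2353
G1 X95.5783 Y88.2405
G1 X120.1414 Y117.3734
M5
G00 X77.6199 Y120.6324
M3 S530
G1 X82.0247 Y109.0666 F2353
G1 X70.4589 Y104.6618
G1 X66.0541 Y116.2276
G1 X77.6199 Y120.6324
M5
G00 X24.0507 Y53.6145
M3 S530
G1 X39.5835 Y80.8245 F2353
G1 X69.9865 Y100.3043
G1 X115.2595 Y112.0538
M5
G00 X0.0000 Y0.0000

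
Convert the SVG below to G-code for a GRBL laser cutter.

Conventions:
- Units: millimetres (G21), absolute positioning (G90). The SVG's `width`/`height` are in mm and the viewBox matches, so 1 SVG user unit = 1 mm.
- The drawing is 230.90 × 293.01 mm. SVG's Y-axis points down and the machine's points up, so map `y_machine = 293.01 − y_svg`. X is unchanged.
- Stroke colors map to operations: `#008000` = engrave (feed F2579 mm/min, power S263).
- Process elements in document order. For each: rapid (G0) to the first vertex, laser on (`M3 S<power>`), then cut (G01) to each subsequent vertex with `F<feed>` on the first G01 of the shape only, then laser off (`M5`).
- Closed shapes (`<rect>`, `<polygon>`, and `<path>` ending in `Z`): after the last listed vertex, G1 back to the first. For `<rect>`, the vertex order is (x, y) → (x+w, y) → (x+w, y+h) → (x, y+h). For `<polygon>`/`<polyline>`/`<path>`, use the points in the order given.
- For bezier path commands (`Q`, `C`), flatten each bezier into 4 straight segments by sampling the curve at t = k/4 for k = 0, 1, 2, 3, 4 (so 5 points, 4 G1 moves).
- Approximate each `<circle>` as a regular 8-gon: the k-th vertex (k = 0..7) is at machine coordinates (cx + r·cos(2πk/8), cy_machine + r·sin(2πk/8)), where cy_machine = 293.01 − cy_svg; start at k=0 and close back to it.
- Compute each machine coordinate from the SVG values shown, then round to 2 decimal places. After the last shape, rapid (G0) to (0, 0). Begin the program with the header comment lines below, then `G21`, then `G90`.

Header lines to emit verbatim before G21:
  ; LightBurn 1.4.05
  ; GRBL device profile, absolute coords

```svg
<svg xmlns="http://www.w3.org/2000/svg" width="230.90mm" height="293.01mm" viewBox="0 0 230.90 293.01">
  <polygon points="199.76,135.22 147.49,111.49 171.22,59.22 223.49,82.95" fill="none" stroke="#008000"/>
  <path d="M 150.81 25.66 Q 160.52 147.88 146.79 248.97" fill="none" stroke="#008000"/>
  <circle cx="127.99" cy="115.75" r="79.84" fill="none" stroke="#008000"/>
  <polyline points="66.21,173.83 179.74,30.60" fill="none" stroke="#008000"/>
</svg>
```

; LightBurn 1.4.05
; GRBL device profile, absolute coords
G21
G90
G0 X199.76 Y157.79
M3 S263
G01 X147.49 Y181.52 F2579
G01 X171.22 Y233.79
G01 X223.49 Y210.06
G01 X199.76 Y157.79
M5
G0 X150.81 Y267.35
M3 S263
G01 X154.20 Y207.56 F2579
G01 X154.66 Y150.41
G01 X152.19 Y95.91
G01 X146.79 Y44.04
M5
G0 X207.83 Y177.26
M3 S263
G01 X184.45 Y233.72 F2579
G01 X127.99 Y257.10
G01 X71.53 Y233.72
G01 X48.15 Y177.26
G01 X71.53 Y120.80
G01 X127.99 Y97.42
G01 X184.45 Y120.80
G01 X207.83 Y177.26
M5
G0 X66.21 Y119.18
M3 S263
G01 X179.74 Y262.41 F2579
M5
G0 X0.00 Y0.00

Since the viewBox matches the mm dimensions, user units are millimetres directly. The only transform is the Y-flip y_m = 293.01 − y_svg.

Shape 1 is a regular polygon drawn with `<polygon>`. Its stroke #008000 means engrave at S263, F2579. After flipping Y the toolpath is (199.76,157.79) → (147.49,181.52) → (171.22,233.79) → (223.49,210.06) → (199.76,157.79), returning to the start.

Shape 2 is a quadratic bezier drawn with `<path>`. Its stroke #008000 means engrave at S263, F2579. After flipping Y the toolpath is (150.81,267.35) → (154.20,207.56) → (154.66,150.41) → (152.19,95.91) → (146.79,44.04).

Shape 3 is a circle drawn with `<circle>`. Its stroke #008000 means engrave at S263, F2579. After flipping Y the toolpath is (207.83,177.26) → (184.45,233.72) → (127.99,257.10) → (71.53,233.72) → (48.15,177.26) → (71.53,120.80) → (127.99,97.42) → (184.45,120.80) → (207.83,177.26), returning to the start.

Shape 4 is a line segment drawn with `<polyline>`. Its stroke #008000 means engrave at S263, F2579. After flipping Y the toolpath is (66.21,119.18) → (179.74,262.41).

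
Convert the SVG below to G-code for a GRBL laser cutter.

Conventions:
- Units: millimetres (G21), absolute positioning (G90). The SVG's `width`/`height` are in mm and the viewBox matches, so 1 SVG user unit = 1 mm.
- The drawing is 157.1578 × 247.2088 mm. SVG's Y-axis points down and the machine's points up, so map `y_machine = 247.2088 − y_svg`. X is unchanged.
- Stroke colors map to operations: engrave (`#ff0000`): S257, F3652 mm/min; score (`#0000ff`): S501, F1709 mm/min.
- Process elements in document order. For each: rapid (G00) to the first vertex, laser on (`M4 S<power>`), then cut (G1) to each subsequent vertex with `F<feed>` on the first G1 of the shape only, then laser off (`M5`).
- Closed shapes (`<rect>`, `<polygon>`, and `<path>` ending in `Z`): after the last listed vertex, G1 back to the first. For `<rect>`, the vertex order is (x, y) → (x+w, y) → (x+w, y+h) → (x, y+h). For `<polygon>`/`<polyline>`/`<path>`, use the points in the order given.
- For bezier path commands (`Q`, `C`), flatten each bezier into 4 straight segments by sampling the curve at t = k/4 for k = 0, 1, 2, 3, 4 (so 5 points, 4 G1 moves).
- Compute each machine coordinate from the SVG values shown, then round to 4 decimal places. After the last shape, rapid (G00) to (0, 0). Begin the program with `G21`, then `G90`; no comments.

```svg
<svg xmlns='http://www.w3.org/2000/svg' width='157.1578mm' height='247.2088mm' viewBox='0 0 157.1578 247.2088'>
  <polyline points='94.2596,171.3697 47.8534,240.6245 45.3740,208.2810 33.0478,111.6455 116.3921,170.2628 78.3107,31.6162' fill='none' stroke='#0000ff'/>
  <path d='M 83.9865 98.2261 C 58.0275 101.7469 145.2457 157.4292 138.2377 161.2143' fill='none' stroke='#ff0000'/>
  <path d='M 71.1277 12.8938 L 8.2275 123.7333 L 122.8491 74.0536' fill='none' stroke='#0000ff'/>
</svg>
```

G21
G90
G00 X94.2596 Y75.8391
M4 S501
G1 X47.8534 Y6.5843 F1709
G1 X45.3740 Y38.9278
G1 X33.0478 Y135.5633
G1 X116.3921 Y76.9460
G1 X78.3107 Y215.5926
M5
G00 X83.9865 Y148.9827
M4 S257
G1 X82.4973 Y138.1877 F3652
G1 X104.0055 Y117.5877
G1 X129.0670 Y96.9381
G1 X138.2377 Y85.9945
M5
G00 X71.1277 Y234.3150
M4 S501
G1 X8.2275 Y123.4755 F1709
G1 X122.8491 Y173.1552
M5
G00 X0.0000 Y0.0000

1 u = 1 mm; y_m = 247.2088 − y.

[1] `<polyline>` open polyline, #0000ff→score S501 F1709: (94.2596,75.8391) → (47.8534,6.5843) → (45.3740,38.9278) → (33.0478,135.5633) → (116.3921,76.9460) → (78.3107,215.5926)

[2] `<path>` cubic bezier, #ff0000→engrave S257 F3652: (83.9865,148.9827) → (82.4973,138.1877) → (104.0055,117.5877) → (129.0670,96.9381) → (138.2377,85.9945)

[3] `<path>` open polyline, #0000ff→score S501 F1709: (71.1277,234.3150) → (8.2275,123.4755) → (122.8491,173.1552)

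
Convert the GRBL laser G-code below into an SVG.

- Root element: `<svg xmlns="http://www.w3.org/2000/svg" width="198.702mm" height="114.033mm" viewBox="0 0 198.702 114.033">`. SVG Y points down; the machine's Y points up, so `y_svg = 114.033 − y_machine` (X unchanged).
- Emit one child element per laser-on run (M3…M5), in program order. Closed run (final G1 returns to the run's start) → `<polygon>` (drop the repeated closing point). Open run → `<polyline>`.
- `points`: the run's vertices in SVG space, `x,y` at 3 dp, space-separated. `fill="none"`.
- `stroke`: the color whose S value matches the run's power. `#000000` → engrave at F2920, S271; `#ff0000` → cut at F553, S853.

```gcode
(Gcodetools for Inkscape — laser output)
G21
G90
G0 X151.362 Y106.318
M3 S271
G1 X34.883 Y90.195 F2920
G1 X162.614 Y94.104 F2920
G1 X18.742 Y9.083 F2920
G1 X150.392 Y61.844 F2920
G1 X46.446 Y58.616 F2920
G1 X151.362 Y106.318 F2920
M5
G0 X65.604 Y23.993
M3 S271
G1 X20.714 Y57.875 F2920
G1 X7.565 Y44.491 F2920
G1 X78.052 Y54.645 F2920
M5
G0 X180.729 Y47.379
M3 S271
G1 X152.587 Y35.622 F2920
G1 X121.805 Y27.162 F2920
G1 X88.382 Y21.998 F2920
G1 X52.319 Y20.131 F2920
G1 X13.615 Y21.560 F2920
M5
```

<svg xmlns="http://www.w3.org/2000/svg" width="198.702mm" height="114.033mm" viewBox="0 0 198.702 114.033">
  <polygon points="151.362,7.715 34.883,23.838 162.614,19.929 18.742,104.950 150.392,52.189 46.446,55.417" fill="none" stroke="#000000"/>
  <polyline points="65.604,90.040 20.714,56.158 7.565,69.542 78.052,59.388" fill="none" stroke="#000000"/>
  <polyline points="180.729,66.654 152.587,78.411 121.805,86.871 88.382,92.035 52.319,93.902 13.615,92.473" fill="none" stroke="#000000"/>
</svg>

y_svg = 114.033 − y_m. Every run uses S271, so all elements get stroke `#000000` (engrave).

[1] closed run; points: 151.362,7.715 34.883,23.838 162.614,19.929 18.742,104.950 150.392,52.189 46.446,55.417

[2] open run; points: 65.604,90.040 20.714,56.158 7.565,69.542 78.052,59.388

[3] open run; points: 180.729,66.654 152.587,78.411 121.805,86.871 88.382,92.035 52.319,93.902 13.615,92.473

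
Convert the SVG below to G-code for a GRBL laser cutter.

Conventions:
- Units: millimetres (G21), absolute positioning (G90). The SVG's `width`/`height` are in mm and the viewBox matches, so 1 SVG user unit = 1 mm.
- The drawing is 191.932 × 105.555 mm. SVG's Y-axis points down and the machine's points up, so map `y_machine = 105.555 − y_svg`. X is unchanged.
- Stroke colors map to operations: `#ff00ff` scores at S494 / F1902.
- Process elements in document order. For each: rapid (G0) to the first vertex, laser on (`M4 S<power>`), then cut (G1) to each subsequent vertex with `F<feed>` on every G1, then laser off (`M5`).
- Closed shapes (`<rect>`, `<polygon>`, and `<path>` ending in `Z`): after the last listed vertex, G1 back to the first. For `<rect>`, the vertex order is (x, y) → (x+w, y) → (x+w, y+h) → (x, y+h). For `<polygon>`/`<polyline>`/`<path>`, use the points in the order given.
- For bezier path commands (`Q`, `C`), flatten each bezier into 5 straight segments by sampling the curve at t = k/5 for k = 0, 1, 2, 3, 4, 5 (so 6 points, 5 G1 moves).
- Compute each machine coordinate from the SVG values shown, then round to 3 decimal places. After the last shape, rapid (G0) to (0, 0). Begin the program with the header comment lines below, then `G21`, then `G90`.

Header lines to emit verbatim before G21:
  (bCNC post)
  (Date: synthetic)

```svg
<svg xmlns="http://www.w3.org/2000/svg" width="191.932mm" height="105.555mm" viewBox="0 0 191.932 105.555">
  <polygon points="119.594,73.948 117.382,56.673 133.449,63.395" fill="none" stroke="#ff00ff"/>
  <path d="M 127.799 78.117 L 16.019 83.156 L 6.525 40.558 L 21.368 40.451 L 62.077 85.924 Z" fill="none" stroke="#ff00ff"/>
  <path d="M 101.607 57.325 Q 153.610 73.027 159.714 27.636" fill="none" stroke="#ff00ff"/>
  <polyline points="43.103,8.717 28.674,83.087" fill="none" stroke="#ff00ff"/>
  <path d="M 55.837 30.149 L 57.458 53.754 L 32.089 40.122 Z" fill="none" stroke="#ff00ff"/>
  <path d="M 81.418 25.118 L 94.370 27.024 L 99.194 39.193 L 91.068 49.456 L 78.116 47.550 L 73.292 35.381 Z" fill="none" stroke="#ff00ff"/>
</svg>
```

(bCNC post)
(Date: synthetic)
G21
G90
G0 X119.594 Y31.607
M4 S494
G1 X117.382 Y48.882 F1902
G1 X133.449 Y42.160 F1902
G1 X119.594 Y31.607 F1902
M5
G0 X127.799 Y27.438
M4 S494
G1 X16.019 Y22.399 F1902
G1 X6.525 Y64.997 F1902
G1 X21.368 Y65.104 F1902
G1 X62.077 Y19.631 F1902
G1 X127.799 Y27.438 F1902
M5
G0 X101.607 Y48.230
M4 S494
G1 X120.572 Y44.393 F1902
G1 X135.866 Y45.443 F1902
G1 X147.487 Y51.381 F1902
G1 X155.436 Y62.206 F1902
G1 X159.714 Y77.919 F1902
M5
G0 X43.103 Y96.838
M4 S494
G1 X28.674 Y22.468 F1902
M5
G0 X55.837 Y75.406
M4 S494
G1 X57.458 Y51.801 F1902
G1 X32.089 Y65.433 F1902
G1 X55.837 Y75.406 F1902
M5
G0 X81.418 Y80.437
M4 S494
G1 X94.370 Y78.531 F1902
G1 X99.194 Y66.362 F1902
G1 X91.068 Y56.099 F1902
G1 X78.116 Y58.005 F1902
G1 X73.292 Y70.174 F1902
G1 X81.418 Y80.437 F1902
M5
G0 X0.000 Y0.000

1 u = 1 mm; y_m = 105.555 − y.

[1] `<polygon>` regular polygon, #ff00ff→score S494 F1902: (119.594,31.607) → (117.382,48.882) → (133.449,42.160) → (119.594,31.607) (closed)

[2] `<path>` closed polygon, #ff00ff→score S494 F1902: (127.799,27.438) → (16.019,22.399) → (6.525,64.997) → (21.368,65.104) → (62.077,19.631) → (127.799,27.438) (closed)

[3] `<path>` quadratic bezier, #ff00ff→score S494 F1902: (101.607,48.230) → (120.572,44.393) → (135.866,45.443) → (147.487,51.381) → (155.436,62.206) → (159.714,77.919)

[4] `<polyline>` line segment, #ff00ff→score S494 F1902: (43.103,96.838) → (28.674,22.468)

[5] `<path>` closed polygon, #ff00ff→score S494 F1902: (55.837,75.406) → (57.458,51.801) → (32.089,65.433) → (55.837,75.406) (closed)

[6] `<path>` regular polygon, #ff00ff→score S494 F1902: (81.418,80.437) → (94.370,78.531) → (99.194,66.362) → (91.068,56.099) → (78.116,58.005) → (73.292,70.174) → (81.418,80.437) (closed)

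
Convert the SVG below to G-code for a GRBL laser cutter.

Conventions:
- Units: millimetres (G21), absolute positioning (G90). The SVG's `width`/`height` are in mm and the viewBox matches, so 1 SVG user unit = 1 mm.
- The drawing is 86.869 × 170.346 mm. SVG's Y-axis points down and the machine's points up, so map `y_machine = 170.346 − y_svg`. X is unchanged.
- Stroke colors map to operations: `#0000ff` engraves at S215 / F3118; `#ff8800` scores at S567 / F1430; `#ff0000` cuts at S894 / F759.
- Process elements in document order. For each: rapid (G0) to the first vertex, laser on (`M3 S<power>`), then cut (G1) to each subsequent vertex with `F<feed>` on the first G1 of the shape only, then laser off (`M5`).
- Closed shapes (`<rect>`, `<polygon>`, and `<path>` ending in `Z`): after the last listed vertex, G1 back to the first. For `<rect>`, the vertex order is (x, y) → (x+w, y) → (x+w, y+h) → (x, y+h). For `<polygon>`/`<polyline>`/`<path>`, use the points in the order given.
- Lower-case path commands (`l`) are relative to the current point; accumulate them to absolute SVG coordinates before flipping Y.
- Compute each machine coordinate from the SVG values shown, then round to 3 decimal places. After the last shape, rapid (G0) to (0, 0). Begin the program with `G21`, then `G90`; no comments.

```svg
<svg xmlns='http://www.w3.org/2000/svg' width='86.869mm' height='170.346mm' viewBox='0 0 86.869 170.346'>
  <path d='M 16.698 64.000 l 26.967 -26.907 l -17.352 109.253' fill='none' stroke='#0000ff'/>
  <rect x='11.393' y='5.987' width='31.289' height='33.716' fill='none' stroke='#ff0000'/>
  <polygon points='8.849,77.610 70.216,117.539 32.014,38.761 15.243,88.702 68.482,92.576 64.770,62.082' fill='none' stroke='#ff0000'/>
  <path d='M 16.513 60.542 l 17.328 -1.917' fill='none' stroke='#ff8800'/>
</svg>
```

G21
G90
G0 X16.698 Y106.346
M3 S215
G1 X43.665 Y133.253 F3118
G1 X26.313 Y24.000
M5
G0 X11.393 Y164.359
M3 S894
G1 X42.682 Y164.359 F759
G1 X42.682 Y130.643
G1 X11.393 Y130.643
G1 X11.393 Y164.359
M5
G0 X8.849 Y92.736
M3 S894
G1 X70.216 Y52.807 F759
G1 X32.014 Y131.585
G1 X15.243 Y81.644
G1 X68.482 Y77.770
G1 X64.770 Y108.264
G1 X8.849 Y92.736
M5
G0 X16.513 Y109.804
M3 S567
G1 X33.841 Y111.721 F1430
M5
G0 X0.000 Y0.000

viewBox `0 0 86.869 170.346` with mm width/height → 1 unit = 1 mm. Flip: y_m = 170.346 − y_svg.

**Shape 1** — `<path>` open polyline, stroke `#0000ff` → engrave (S215, F3118). Machine vertices: (16.698,106.346) → (43.665,133.253) → (26.313,24.000). Open path.

**Shape 2** — `<rect>` rectangle, stroke `#ff0000` → cut (S894, F759). Machine vertices: (11.393,164.359) → (42.682,164.359) → (42.682,130.643) → (11.393,130.643) → (11.393,164.359). Closed: final G1 returns to the first vertex.

**Shape 3** — `<polygon>` closed polygon, stroke `#ff0000` → cut (S894, F759). Machine vertices: (8.849,92.736) → (70.216,52.807) → (32.014,131.585) → (15.243,81.644) → (68.482,77.770) → (64.770,108.264) → (8.849,92.736). Closed: final G1 returns to the first vertex.

**Shape 4** — `<path>` line segment, stroke `#ff8800` → score (S567, F1430). Machine vertices: (16.513,109.804) → (33.841,111.721). Open path.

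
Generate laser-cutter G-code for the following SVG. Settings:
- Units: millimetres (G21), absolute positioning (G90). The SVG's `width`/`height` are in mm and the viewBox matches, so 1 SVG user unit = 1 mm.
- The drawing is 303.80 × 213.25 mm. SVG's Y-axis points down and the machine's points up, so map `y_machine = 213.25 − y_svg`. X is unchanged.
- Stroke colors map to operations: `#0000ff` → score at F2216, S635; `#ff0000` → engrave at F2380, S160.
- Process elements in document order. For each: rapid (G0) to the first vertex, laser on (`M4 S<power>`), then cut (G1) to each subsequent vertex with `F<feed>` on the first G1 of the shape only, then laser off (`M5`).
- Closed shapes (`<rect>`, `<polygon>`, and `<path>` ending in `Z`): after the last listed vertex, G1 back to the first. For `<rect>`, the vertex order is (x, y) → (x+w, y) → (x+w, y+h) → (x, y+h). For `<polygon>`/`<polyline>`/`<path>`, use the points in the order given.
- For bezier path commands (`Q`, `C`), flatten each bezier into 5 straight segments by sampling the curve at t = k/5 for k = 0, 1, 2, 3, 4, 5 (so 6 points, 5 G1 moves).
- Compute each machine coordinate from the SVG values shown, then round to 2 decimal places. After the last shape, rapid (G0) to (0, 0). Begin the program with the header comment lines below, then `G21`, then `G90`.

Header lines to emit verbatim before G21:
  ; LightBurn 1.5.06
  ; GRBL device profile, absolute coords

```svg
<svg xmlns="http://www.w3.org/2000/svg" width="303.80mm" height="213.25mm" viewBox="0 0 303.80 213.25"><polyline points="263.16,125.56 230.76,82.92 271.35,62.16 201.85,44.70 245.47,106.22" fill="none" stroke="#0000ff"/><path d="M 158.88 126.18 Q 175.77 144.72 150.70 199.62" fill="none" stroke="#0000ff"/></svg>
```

; LightBurn 1.5.06
; GRBL device profile, absolute coords
G21
G90
G0 X263.16 Y87.69
M4 S635
G1 X230.76 Y130.33 F2216
G1 X271.35 Y151.09
G1 X201.85 Y168.55
G1 X245.47 Y107.03
M5
G0 X158.88 Y87.07
M4 S635
G1 X163.96 Y78.20 F2216
G1 X165.68 Y66.42
G1 X164.04 Y51.73
G1 X159.05 Y34.14
G1 X150.70 Y13.63
M5
G0 X0.00 Y0.00

1 u = 1 mm; y_m = 213.25 − y.

[1] `<polyline>` open polyline, #0000ff→score S635 F2216: (263.16,87.69) → (230.76,130.33) → (271.35,151.09) → (201.85,168.55) → (245.47,107.03)

[2] `<path>` quadratic bezier, #0000ff→score S635 F2216: (158.88,87.07) → (163.96,78.20) → (165.68,66.42) → (164.04,51.73) → (159.05,34.14) → (150.70,13.63)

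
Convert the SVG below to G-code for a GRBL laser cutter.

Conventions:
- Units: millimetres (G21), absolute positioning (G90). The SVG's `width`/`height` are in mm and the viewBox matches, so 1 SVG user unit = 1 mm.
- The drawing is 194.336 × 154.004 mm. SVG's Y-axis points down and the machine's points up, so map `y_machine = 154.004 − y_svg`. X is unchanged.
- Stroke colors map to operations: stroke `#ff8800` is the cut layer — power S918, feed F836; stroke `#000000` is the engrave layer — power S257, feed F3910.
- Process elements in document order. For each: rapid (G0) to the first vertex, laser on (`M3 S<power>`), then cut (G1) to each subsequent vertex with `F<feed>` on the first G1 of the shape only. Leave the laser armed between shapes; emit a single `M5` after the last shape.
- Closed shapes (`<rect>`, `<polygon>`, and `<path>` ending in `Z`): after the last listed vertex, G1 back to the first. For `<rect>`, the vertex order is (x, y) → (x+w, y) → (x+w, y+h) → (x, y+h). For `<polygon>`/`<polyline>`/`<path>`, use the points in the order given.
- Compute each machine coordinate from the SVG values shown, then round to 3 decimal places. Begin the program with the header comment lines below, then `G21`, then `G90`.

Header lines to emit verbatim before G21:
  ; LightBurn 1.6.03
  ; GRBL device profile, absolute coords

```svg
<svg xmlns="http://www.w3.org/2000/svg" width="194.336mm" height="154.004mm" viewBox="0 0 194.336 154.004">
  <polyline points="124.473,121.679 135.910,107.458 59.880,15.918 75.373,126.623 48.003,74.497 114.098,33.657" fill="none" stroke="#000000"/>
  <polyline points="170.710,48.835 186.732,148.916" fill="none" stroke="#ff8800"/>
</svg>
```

; LightBurn 1.6.03
; GRBL device profile, absolute coords
G21
G90
G0 X124.473 Y32.325
M3 S257
G1 X135.910 Y46.546 F3910
G1 X59.880 Y138.086
G1 X75.373 Y27.381
G1 X48.003 Y79.507
G1 X114.098 Y120.347
G0 X170.710 Y105.169
M3 S918
G1 X186.732 Y5.088 F836
M5

1 u = 1 mm; y_m = 154.004 − y.

[1] `<polyline>` open polyline, #000000→engrave S257 F3910: (124.473,32.325) → (135.910,46.546) → (59.880,138.086) → (75.373,27.381) → (48.003,79.507) → (114.098,120.347)

[2] `<polyline>` line segment, #ff8800→cut S918 F836: (170.710,105.169) → (186.732,5.088)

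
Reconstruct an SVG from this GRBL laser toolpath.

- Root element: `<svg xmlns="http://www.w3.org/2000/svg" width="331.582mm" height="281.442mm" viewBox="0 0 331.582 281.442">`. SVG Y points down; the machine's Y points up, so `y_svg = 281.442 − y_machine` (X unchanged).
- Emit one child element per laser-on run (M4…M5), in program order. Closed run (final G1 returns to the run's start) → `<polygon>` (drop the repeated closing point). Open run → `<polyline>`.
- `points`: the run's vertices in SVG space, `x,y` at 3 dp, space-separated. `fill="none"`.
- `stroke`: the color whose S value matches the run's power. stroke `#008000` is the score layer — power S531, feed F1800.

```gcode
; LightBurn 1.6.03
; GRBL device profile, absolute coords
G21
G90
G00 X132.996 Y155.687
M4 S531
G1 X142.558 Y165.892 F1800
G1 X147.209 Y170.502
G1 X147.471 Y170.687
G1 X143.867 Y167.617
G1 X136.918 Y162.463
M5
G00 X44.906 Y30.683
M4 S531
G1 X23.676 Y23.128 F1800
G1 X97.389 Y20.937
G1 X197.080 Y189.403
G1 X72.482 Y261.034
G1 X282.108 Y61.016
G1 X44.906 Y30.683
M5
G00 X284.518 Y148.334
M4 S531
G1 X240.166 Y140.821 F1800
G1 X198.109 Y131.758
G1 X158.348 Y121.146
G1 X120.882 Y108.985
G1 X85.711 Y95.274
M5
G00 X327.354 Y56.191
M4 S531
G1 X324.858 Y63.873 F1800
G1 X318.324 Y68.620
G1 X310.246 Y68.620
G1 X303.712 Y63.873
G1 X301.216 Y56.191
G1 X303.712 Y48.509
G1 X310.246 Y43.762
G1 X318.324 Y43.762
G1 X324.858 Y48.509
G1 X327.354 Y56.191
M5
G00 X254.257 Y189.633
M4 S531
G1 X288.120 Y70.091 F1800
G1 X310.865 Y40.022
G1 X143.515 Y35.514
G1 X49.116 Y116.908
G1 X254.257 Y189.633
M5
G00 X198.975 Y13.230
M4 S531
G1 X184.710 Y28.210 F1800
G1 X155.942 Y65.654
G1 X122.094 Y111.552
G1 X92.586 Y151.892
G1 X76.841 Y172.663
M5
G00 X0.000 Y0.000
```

y_svg = 281.442 − y_m. Every run uses S531, so all elements get stroke `#008000` (score).

[1] open run; points: 132.996,125.755 142.558,115.550 147.209,110.940 147.471,110.755 143.867,113.825 136.918,118.979

[2] closed run; points: 44.906,250.759 23.676,258.314 97.389,260.505 197.080,92.039 72.482,20.408 282.108,220.426

[3] open run; points: 284.518,133.108 240.166,140.621 198.109,149.684 158.348,160.296 120.882,172.457 85.711,186.168

[4] closed run; points: 327.354,225.251 324.858,217.569 318.324,212.822 310.246,212.822 303.712,217.569 301.216,225.251 303.712,232.933 310.246,237.680 318.324,237.680 324.858,232.933

[5] closed run; points: 254.257,91.809 288.120,211.351 310.865,241.420 143.515,245.928 49.116,164.534

[6] open run; points: 198.975,268.212 184.710,253.232 155.942,215.788 122.094,169.890 92.586,129.550 76.841,108.779

<svg xmlns="http://www.w3.org/2000/svg" width="331.582mm" height="281.442mm" viewBox="0 0 331.582 281.442">
  <polyline points="132.996,125.755 142.558,115.550 147.209,110.940 147.471,110.755 143.867,113.825 136.918,118.979" fill="none" stroke="#008000"/>
  <polygon points="44.906,250.759 23.676,258.314 97.389,260.505 197.080,92.039 72.482,20.408 282.108,220.426" fill="none" stroke="#008000"/>
  <polyline points="284.518,133.108 240.166,140.621 198.109,149.684 158.348,160.296 120.882,172.457 85.711,186.168" fill="none" stroke="#008000"/>
  <polygon points="327.354,225.251 324.858,217.569 318.324,212.822 310.246,212.822 303.712,217.569 301.216,225.251 303.712,232.933 310.246,237.680 318.324,237.680 324.858,232.933" fill="none" stroke="#008000"/>
  <polygon points="254.257,91.809 288.120,211.351 310.865,241.420 143.515,245.928 49.116,164.534" fill="none" stroke="#008000"/>
  <polyline points="198.975,268.212 184.710,253.232 155.942,215.788 122.094,169.890 92.586,129.550 76.841,108.779" fill="none" stroke="#008000"/>
</svg>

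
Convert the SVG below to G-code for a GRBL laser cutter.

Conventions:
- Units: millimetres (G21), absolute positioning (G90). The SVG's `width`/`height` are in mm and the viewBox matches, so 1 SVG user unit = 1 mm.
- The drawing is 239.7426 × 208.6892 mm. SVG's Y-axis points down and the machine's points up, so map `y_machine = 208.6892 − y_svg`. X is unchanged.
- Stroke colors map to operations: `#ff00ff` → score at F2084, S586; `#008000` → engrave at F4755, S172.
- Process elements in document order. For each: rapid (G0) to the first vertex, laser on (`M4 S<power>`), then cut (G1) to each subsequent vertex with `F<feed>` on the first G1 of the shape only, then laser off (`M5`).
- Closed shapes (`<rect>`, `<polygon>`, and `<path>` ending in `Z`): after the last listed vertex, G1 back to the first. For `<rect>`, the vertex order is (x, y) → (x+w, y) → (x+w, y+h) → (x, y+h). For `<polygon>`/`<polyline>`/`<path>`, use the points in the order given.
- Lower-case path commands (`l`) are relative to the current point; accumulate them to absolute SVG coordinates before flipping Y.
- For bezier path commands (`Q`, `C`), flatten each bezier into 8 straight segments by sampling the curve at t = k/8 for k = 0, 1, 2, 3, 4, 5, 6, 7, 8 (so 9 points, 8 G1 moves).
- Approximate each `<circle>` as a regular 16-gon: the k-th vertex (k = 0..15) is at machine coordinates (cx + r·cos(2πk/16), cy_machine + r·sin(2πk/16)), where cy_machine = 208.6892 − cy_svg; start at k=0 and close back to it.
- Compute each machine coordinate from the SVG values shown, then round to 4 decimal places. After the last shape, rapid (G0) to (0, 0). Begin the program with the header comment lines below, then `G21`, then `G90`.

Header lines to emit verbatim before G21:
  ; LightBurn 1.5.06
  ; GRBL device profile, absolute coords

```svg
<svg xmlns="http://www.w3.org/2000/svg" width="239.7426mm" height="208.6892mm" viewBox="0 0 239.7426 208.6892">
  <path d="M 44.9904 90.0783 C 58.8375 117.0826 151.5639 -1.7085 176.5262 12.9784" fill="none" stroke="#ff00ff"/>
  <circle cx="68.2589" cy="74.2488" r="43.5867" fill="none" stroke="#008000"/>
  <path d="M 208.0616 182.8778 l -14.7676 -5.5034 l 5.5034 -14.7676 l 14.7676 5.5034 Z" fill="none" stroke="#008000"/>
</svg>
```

Since the viewBox matches the mm dimensions, user units are millimetres directly. The only transform is the Y-flip y_m = 208.6892 − y_svg.

Shape 1 is a cubic bezier drawn with `<path>`. Its stroke #ff00ff means score at S586, F2084. After flipping Y the toolpath is (44.9904,118.6109) → (53.5941,114.7730) → (67.8743,121.3307) → (86.1124,135.0112) → (106.5901,152.5418) → (127.5888,170.6498) → (147.3900,186.0625) → (164.2753,195.5071) → (176.5262,195.7108).

Shape 2 is a circle drawn with `<circle>`. Its stroke #008000 means engrave at S172, F4755. After flipping Y the toolpath is (111.8456,134.4404) → (108.5278,151.1203) → (99.0794,165.2609) → (84.9388,174.7093) → (68.2589,178.0271) → (51.5790,174.7093) → (37.4384,165.2609) → (27.9900,151.1203) → (24.6722,134.4404) → (27.9900,117.7605) → (37.4384,103.6199) → (51.5790,94.1715) → (68.2589,90.8537) → (84.9388,94.1715) → (99.0794,103.6199) → (108.5278,117.7605) → (111.8456,134.4404), returning to the start.

Shape 3 is a regular polygon drawn with `<path>`. Its stroke #008000 means engrave at S172, F4755. After flipping Y the toolpath is (208.0616,25.8114) → (193.2940,31.3148) → (198.7974,46.0824) → (213.5650,40.5790) → (208.0616,25.8114), returning to the start.

; LightBurn 1.5.06
; GRBL device profile, absolute coords
G21
G90
G0 X44.9904 Y118.6109
M4 S586
G1 X53.5941 Y114.7730 F2084
G1 X67.8743 Y121.3307
G1 X86.1124 Y135.0112
G1 X106.5901 Y152.5418
G1 X127.5888 Y170.6498
G1 X147.3900 Y186.0625
G1 X164.2753 Y195.5071
G1 X176.5262 Y195.7108
M5
G0 X111.8456 Y134.4404
M4 S172
G1 X108.5278 Y151.1203 F4755
G1 X99.0794 Y165.2609
G1 X84.9388 Y174.7093
G1 X68.2589 Y178.0271
G1 X51.5790 Y174.7093
G1 X37.4384 Y165.2609
G1 X27.9900 Y151.1203
G1 X24.6722 Y134.4404
G1 X27.9900 Y117.7605
G1 X37.4384 Y103.6199
G1 X51.5790 Y94.1715
G1 X68.2589 Y90.8537
G1 X84.9388 Y94.1715
G1 X99.0794 Y103.6199
G1 X108.5278 Y117.7605
G1 X111.8456 Y134.4404
M5
G0 X208.0616 Y25.8114
M4 S172
G1 X193.2940 Y31.3148 F4755
G1 X198.7974 Y46.0824
G1 X213.5650 Y40.5790
G1 X208.0616 Y25.8114
M5
G0 X0.0000 Y0.0000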